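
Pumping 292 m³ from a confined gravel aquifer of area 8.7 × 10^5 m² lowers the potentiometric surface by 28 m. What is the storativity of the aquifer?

S ≈ 1.2 × 10^-5

S = ΔV / (A × Δh) = 292 m³ / (8.7 × 10^5 m² × 28 m) = 1.199 × 10^-5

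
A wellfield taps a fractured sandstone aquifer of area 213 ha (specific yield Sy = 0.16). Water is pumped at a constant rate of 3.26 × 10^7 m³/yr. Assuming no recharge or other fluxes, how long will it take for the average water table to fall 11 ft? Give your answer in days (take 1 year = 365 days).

A = 213 ha = 2.13 × 10^6 m²
Δh = 11 ft = 3.353 m
ΔV = Sy × A × Δh = 0.16 × 2.13 × 10^6 × 3.353 = 1.143 × 10^6 m³
Q = 3.26 × 10^7 m³/yr = 89320 m³/d
t = ΔV / Q = 1.143 × 10^6 m³ / 89320 m³/d = 12.79 d

t ≈ 12.8 days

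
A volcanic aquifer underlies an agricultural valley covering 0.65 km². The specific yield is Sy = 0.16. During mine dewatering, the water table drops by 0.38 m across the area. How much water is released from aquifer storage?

ΔV ≈ 39500 m³

A = 0.65 km² = 6.5 × 10^5 m²
ΔV = Sy × A × Δh = 0.16 × 6.5 × 10^5 m² × 0.38 m = 39520 m³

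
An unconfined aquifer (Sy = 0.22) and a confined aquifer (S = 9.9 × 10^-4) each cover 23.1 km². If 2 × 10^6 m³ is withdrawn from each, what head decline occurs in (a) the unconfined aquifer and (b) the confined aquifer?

Δh_u ≈ 0.394 m; Δh_c ≈ 87.5 m

A = 23.1 km² = 2.31 × 10^7 m²
Unconfined: Δh_u = ΔV/(Sy·A) = 2 × 10^6/(0.22 × 2.31 × 10^7) = 0.3935 m
Confined: Δh_c = ΔV/(S·A) = 2 × 10^6/(9.9 × 10^-4 × 2.31 × 10^7) = 87.45 m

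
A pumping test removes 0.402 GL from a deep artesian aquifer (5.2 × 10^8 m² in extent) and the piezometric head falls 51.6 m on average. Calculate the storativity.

S ≈ 1.5 × 10^-5

ΔV = 0.402 GL = 4.02 × 10^5 m³
S = ΔV / (A × Δh) = 4.02 × 10^5 m³ / (5.2 × 10^8 m² × 51.6 m) = 1.498 × 10^-5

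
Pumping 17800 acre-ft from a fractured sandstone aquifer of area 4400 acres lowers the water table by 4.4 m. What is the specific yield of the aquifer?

A = 4400 acres = 1.781 × 10^7 m²
ΔV = 17800 acre-ft = 2.196 × 10^7 m³
Sy = ΔV / (A × Δh) = 2.196 × 10^7 m³ / (1.781 × 10^7 m² × 4.4 m) = 0.2802

Sy ≈ 0.28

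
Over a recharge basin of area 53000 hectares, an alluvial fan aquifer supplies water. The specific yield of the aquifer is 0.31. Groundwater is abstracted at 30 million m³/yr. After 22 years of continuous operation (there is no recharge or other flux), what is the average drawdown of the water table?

Δh ≈ 4.02 m

A = 53000 hectares = 5.3 × 10^8 m²
Q = 30 million m³/yr = 82190 m³/d
t = 22 years = 8030 d
ΔV = Q × t = 82190 m³/d × 8030 d = 6.6 × 10^8 m³
Δh = ΔV / (Sy × A) = 6.6 × 10^8 / (0.31 × 5.3 × 10^8) = 4.017 m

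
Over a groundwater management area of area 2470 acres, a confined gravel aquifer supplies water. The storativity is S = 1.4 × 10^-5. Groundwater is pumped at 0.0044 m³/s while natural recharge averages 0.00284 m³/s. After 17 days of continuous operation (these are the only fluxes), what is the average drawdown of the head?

A = 2470 acres = 9.996 × 10^6 m²
Net abstraction = 0.0044 − 0.00284 = 0.00156 m³/s
Q_net = 0.00156 m³/s = 134.8 m³/d
ΔV = Q × t = 134.8 m³/d × 17 d = 2291 m³
Δh = ΔV / (S × A) = 2291 / (1.4 × 10^-5 × 9.996 × 10^6) = 16.37 m

Δh ≈ 16.4 m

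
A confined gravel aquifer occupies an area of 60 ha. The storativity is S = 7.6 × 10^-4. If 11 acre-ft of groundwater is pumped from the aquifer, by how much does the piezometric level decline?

Δh ≈ 29.8 m

A = 60 ha = 6 × 10^5 m²
ΔV = 11 acre-ft = 13570 m³
Δh = ΔV / (S × A) = 13570 m³ / (7.6 × 10^-4 × 6 × 10^5 m²) = 29.76 m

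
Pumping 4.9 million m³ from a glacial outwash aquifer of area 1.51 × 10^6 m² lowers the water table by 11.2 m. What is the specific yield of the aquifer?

Sy ≈ 0.29

ΔV = 4.9 million m³ = 4.9 × 10^6 m³
Sy = ΔV / (A × Δh) = 4.9 × 10^6 m³ / (1.51 × 10^6 m² × 11.2 m) = 0.2897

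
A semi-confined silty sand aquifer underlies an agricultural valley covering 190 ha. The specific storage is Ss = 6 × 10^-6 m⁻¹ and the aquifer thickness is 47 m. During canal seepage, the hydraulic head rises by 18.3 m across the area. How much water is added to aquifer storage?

ΔV ≈ 9810 m³

S = Ss × b = 6 × 10^-6 m⁻¹ × 47 m = 2.82 × 10^-4
A = 190 ha = 1.9 × 10^6 m²
ΔV = S × A × Δh = 2.82 × 10^-4 × 1.9 × 10^6 m² × 18.3 m = 9805 m³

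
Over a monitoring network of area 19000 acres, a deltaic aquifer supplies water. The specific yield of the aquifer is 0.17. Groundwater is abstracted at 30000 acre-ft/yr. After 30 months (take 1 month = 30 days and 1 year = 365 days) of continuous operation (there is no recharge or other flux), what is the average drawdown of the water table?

A = 19000 acres = 7.689 × 10^7 m²
Q = 30000 acre-ft/yr = 1.014 × 10^5 m³/d
t = 30 months = 900 d
ΔV = Q × t = 1.014 × 10^5 m³/d × 900 d = 9.124 × 10^7 m³
Δh = ΔV / (Sy × A) = 9.124 × 10^7 / (0.17 × 7.689 × 10^7) = 6.98 m

Δh ≈ 6.98 m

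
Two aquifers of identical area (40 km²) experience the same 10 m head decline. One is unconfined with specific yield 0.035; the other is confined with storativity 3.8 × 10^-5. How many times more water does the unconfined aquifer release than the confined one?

ΔV_u / ΔV_c ≈ 921

A = 40 km² = 4 × 10^7 m²
Unconfined: ΔV_u = Sy × A × Δh = 0.035 × 4 × 10^7 × 10 = 1.4 × 10^7 m³
Confined: ΔV_c = S × A × Δh = 3.8 × 10^-5 × 4 × 10^7 × 10 = 15200 m³
Ratio = ΔV_u / ΔV_c = Sy / S = 0.035 / 3.8 × 10^-5 = 921.1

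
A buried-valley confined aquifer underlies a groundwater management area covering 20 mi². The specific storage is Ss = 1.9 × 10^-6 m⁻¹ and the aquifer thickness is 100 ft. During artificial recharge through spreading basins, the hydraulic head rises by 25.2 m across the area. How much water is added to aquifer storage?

ΔV ≈ 75600 m³

b = 100 ft = 30.48 m
S = Ss × b = 1.9 × 10^-6 m⁻¹ × 30.48 m = 5.791 × 10^-5
A = 20 mi² = 5.18 × 10^7 m²
ΔV = S × A × Δh = 5.791 × 10^-5 × 5.18 × 10^7 m² × 25.2 m = 75600 m³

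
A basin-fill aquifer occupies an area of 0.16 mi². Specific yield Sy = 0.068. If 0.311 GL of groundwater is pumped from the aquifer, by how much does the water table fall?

A = 0.16 mi² = 4.144 × 10^5 m²
ΔV = 0.311 GL = 3.11 × 10^5 m³
Δh = ΔV / (Sy × A) = 3.11 × 10^5 m³ / (0.068 × 4.144 × 10^5 m²) = 11.04 m

Δh ≈ 11 m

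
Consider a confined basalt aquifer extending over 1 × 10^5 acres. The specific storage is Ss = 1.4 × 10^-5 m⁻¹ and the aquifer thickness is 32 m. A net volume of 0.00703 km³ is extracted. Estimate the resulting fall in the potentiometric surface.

S = Ss × b = 1.4 × 10^-5 m⁻¹ × 32 m = 4.48 × 10^-4
A = 1 × 10^5 acres = 4.047 × 10^8 m²
ΔV = 0.00703 km³ = 7.03 × 10^6 m³
Δh = ΔV / (S × A) = 7.03 × 10^6 m³ / (4.48 × 10^-4 × 4.047 × 10^8 m²) = 38.78 m

Δh ≈ 38.8 m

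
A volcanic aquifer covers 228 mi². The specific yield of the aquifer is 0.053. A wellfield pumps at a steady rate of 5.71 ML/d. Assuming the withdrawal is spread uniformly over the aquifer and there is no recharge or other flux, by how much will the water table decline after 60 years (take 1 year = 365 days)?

Δh ≈ 4 m

A = 228 mi² = 5.905 × 10^8 m²
Q = 5.71 ML/d = 5710 m³/d
t = 60 years = 21900 d
ΔV = Q × t = 5710 m³/d × 21900 d = 1.25 × 10^8 m³
Δh = ΔV / (Sy × A) = 1.25 × 10^8 / (0.053 × 5.905 × 10^8) = 3.996 m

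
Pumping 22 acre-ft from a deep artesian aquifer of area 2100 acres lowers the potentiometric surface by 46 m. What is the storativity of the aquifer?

A = 2100 acres = 8.498 × 10^6 m²
ΔV = 22 acre-ft = 27140 m³
S = ΔV / (A × Δh) = 27140 m³ / (8.498 × 10^6 m² × 46 m) = 6.942 × 10^-5

S ≈ 6.9 × 10^-5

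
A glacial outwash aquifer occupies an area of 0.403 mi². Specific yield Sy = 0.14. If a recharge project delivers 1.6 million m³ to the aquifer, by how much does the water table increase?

A = 0.403 mi² = 1.044 × 10^6 m²
ΔV = 1.6 million m³ = 1.6 × 10^6 m³
Δh = ΔV / (Sy × A) = 1.6 × 10^6 m³ / (0.14 × 1.044 × 10^6 m²) = 10.95 m

Δh ≈ 10.9 m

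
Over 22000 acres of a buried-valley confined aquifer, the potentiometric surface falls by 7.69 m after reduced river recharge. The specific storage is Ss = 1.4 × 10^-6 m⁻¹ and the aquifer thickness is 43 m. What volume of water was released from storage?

S = Ss × b = 1.4 × 10^-6 m⁻¹ × 43 m = 6.02 × 10^-5
A = 22000 acres = 8.903 × 10^7 m²
ΔV = S × A × Δh = 6.02 × 10^-5 × 8.903 × 10^7 m² × 7.69 m = 41220 m³

ΔV ≈ 41200 m³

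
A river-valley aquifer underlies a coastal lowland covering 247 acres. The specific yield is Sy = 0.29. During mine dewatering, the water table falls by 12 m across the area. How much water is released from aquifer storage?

A = 247 acres = 9.996 × 10^5 m²
ΔV = Sy × A × Δh = 0.29 × 9.996 × 10^5 m² × 12 m = 3.479 × 10^6 m³

ΔV ≈ 3.48 × 10^6 m³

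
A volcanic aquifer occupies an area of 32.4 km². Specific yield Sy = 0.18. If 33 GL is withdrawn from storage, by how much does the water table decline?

A = 32.4 km² = 3.24 × 10^7 m²
ΔV = 33 GL = 3.3 × 10^7 m³
Δh = ΔV / (Sy × A) = 3.3 × 10^7 m³ / (0.18 × 3.24 × 10^7 m²) = 5.658 m

Δh ≈ 5.66 m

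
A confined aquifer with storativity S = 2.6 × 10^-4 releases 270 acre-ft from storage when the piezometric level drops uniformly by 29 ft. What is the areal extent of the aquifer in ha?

Δh = 29 ft = 8.839 m
ΔV = 270 acre-ft = 3.33 × 10^5 m³
A = ΔV / (S × Δh) = 3.33 × 10^5 / (2.6 × 10^-4 × 8.839) = 1.449 × 10^8 m²
A = 1.449 × 10^8 m² = 14490 ha

A ≈ 14500 ha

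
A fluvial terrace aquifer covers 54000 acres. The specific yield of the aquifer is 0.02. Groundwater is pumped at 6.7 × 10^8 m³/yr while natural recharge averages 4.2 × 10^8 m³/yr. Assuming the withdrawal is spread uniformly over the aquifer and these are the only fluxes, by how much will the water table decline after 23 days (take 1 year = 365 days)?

A = 54000 acres = 2.185 × 10^8 m²
Net abstraction = 6.7 × 10^8 − 4.2 × 10^8 = 2.5 × 10^8 m³/yr
Q_net = 2.5 × 10^8 m³/yr = 6.849 × 10^5 m³/d
ΔV = Q × t = 6.849 × 10^5 m³/d × 23 d = 1.575 × 10^7 m³
Δh = ΔV / (Sy × A) = 1.575 × 10^7 / (0.02 × 2.185 × 10^8) = 3.604 m

Δh ≈ 3.6 m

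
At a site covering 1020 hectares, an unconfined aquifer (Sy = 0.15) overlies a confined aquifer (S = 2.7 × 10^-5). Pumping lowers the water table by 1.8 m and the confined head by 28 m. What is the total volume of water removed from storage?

ΔV ≈ 2.76 × 10^6 m³

A = 1020 hectares = 1.02 × 10^7 m²
Unconfined: ΔV_u = Sy × A × Δh_u = 0.15 × 1.02 × 10^7 × 1.8 = 2.754 × 10^6 m³
Confined: ΔV_c = S × A × Δh_c = 2.7 × 10^-5 × 1.02 × 10^7 × 28 = 7711 m³
Total ΔV = 2.754 × 10^6 + 7711 = 2.762 × 10^6 m³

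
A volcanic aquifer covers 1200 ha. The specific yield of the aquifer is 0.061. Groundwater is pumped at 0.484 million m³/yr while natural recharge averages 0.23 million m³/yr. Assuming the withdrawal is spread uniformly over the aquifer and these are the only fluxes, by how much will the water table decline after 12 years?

A = 1200 ha = 1.2 × 10^7 m²
Net abstraction = 0.484 − 0.23 = 0.254 million m³/yr
Q_net = 0.254 million m³/yr = 695.9 m³/d
t = 12 years = 4380 d
ΔV = Q × t = 695.9 m³/d × 4380 d = 3.048 × 10^6 m³
Δh = ΔV / (Sy × A) = 3.048 × 10^6 / (0.061 × 1.2 × 10^7) = 4.164 m

Δh ≈ 4.16 m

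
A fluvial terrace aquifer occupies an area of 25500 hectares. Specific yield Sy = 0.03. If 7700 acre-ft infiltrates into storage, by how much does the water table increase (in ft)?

A = 25500 hectares = 2.55 × 10^8 m²
ΔV = 7700 acre-ft = 9.498 × 10^6 m³
Δh = ΔV / (Sy × A) = 9.498 × 10^6 m³ / (0.03 × 2.55 × 10^8 m²) = 1.242 m
Δh = 1.242 m = 4.073 ft

Δh ≈ 4.07 ft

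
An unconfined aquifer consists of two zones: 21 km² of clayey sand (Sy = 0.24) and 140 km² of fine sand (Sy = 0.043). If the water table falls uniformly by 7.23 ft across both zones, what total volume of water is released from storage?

ΔV ≈ 2.44 × 10^7 m³

A₁ = 21 km² = 2.1 × 10^7 m²; A₂ = 140 km² = 1.4 × 10^8 m²
Δh = 7.23 ft = 2.204 m
ΔV₁ = 0.24 × 2.1 × 10^7 × 2.204 = 1.111 × 10^7 m³
ΔV₂ = 0.043 × 1.4 × 10^8 × 2.204 = 1.327 × 10^7 m³
ΔV = ΔV₁ + ΔV₂ = 2.437 × 10^7 m³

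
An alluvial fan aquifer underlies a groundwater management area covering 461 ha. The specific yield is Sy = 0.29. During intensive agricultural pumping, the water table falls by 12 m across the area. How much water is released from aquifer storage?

A = 461 ha = 4.61 × 10^6 m²
ΔV = Sy × A × Δh = 0.29 × 4.61 × 10^6 m² × 12 m = 1.604 × 10^7 m³

ΔV ≈ 1.6 × 10^7 m³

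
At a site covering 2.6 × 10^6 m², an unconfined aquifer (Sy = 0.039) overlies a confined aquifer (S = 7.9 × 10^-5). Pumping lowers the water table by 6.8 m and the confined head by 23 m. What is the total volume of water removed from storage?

ΔV ≈ 6.94 × 10^5 m³

Unconfined: ΔV_u = Sy × A × Δh_u = 0.039 × 2.6 × 10^6 × 6.8 = 6.895 × 10^5 m³
Confined: ΔV_c = S × A × Δh_c = 7.9 × 10^-5 × 2.6 × 10^6 × 23 = 4724 m³
Total ΔV = 6.895 × 10^5 + 4724 = 6.942 × 10^5 m³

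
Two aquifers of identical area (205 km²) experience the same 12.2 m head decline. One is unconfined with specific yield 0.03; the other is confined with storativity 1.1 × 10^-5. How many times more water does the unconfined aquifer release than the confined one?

A = 205 km² = 2.05 × 10^8 m²
Unconfined: ΔV_u = Sy × A × Δh = 0.03 × 2.05 × 10^8 × 12.2 = 7.503 × 10^7 m³
Confined: ΔV_c = S × A × Δh = 1.1 × 10^-5 × 2.05 × 10^8 × 12.2 = 27510 m³
Ratio = ΔV_u / ΔV_c = Sy / S = 0.03 / 1.1 × 10^-5 = 2727

ΔV_u / ΔV_c ≈ 2730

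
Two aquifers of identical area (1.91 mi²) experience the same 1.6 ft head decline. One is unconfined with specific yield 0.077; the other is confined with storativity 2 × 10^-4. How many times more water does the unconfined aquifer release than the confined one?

ΔV_u / ΔV_c ≈ 385

A = 1.91 mi² = 4.947 × 10^6 m²
Δh = 1.6 ft = 0.4877 m
Unconfined: ΔV_u = Sy × A × Δh = 0.077 × 4.947 × 10^6 × 0.4877 = 1.858 × 10^5 m³
Confined: ΔV_c = S × A × Δh = 2 × 10^-4 × 4.947 × 10^6 × 0.4877 = 482.5 m³
Ratio = ΔV_u / ΔV_c = Sy / S = 0.077 / 2 × 10^-4 = 385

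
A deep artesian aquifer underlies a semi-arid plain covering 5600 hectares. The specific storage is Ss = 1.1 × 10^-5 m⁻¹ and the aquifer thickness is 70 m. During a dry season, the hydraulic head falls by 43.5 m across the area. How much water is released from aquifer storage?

S = Ss × b = 1.1 × 10^-5 m⁻¹ × 70 m = 7.7 × 10^-4
A = 5600 hectares = 5.6 × 10^7 m²
ΔV = S × A × Δh = 7.7 × 10^-4 × 5.6 × 10^7 m² × 43.5 m = 1.876 × 10^6 m³

ΔV ≈ 1.88 × 10^6 m³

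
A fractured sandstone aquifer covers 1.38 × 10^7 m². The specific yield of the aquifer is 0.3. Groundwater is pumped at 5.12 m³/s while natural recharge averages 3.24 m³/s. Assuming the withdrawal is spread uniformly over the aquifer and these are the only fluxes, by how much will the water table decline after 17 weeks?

Net abstraction = 5.12 − 3.24 = 1.88 m³/s
Q_net = 1.88 m³/s = 1.624 × 10^5 m³/d
t = 17 weeks = 119 d
ΔV = Q × t = 1.624 × 10^5 m³/d × 119 d = 1.933 × 10^7 m³
Δh = ΔV / (Sy × A) = 1.933 × 10^7 / (0.3 × 1.38 × 10^7) = 4.669 m

Δh ≈ 4.67 m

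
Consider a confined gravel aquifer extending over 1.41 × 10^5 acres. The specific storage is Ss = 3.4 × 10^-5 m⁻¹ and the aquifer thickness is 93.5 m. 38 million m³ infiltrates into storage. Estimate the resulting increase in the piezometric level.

Δh ≈ 20.9 m

S = Ss × b = 3.4 × 10^-5 m⁻¹ × 93.5 m = 3.179 × 10^-3
A = 1.41 × 10^5 acres = 5.706 × 10^8 m²
ΔV = 38 million m³ = 3.8 × 10^7 m³
Δh = ΔV / (S × A) = 3.8 × 10^7 m³ / (0.003179 × 5.706 × 10^8 m²) = 20.95 m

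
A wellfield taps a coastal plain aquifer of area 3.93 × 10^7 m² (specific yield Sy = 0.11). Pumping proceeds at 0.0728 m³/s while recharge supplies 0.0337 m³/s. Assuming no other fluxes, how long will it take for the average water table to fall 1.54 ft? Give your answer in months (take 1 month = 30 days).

t ≈ 20 months

Δh = 1.54 ft = 0.4694 m
ΔV = Sy × A × Δh = 0.11 × 3.93 × 10^7 × 0.4694 = 2.029 × 10^6 m³
Net withdrawal = 0.0728 − 0.0337 = 0.0391 m³/s = 3378 m³/d
t = ΔV / Q = 2.029 × 10^6 m³ / 3378 m³/d = 600.7 d
t = 600.7 d ≈ 20.02 months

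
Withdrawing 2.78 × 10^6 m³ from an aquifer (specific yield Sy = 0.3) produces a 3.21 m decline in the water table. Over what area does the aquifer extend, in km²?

A ≈ 2.89 km²

A = ΔV / (Sy × Δh) = 2.78 × 10^6 / (0.3 × 3.21) = 2.887 × 10^6 m²
A = 2.887 × 10^6 m² = 2.887 km²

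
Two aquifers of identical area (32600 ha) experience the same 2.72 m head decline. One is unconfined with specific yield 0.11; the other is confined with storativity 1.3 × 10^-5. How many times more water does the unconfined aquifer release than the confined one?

A = 32600 ha = 3.26 × 10^8 m²
Unconfined: ΔV_u = Sy × A × Δh = 0.11 × 3.26 × 10^8 × 2.72 = 9.754 × 10^7 m³
Confined: ΔV_c = S × A × Δh = 1.3 × 10^-5 × 3.26 × 10^8 × 2.72 = 11530 m³
Ratio = ΔV_u / ΔV_c = Sy / S = 0.11 / 1.3 × 10^-5 = 8462

ΔV_u / ΔV_c ≈ 8460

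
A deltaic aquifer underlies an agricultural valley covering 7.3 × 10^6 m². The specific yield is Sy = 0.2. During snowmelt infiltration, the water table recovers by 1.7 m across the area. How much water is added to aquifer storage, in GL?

ΔV = Sy × A × Δh = 0.2 × 7.3 × 10^6 m² × 1.7 m = 2.482 × 10^6 m³
ΔV = 2.482 × 10^6 m³ = 2.482 GL

ΔV ≈ 2.48 GL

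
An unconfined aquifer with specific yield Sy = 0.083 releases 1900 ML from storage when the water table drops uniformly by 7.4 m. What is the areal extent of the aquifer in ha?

A ≈ 309 ha

ΔV = 1900 ML = 1.9 × 10^6 m³
A = ΔV / (Sy × Δh) = 1.9 × 10^6 / (0.083 × 7.4) = 3.093 × 10^6 m²
A = 3.093 × 10^6 m² = 309.3 ha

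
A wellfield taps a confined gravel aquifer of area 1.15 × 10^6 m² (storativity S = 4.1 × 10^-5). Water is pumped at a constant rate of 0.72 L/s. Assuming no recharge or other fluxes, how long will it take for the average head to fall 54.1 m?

ΔV = S × A × Δh = 4.1 × 10^-5 × 1.15 × 10^6 × 54.1 = 2551 m³
Q = 0.72 L/s = 62.21 m³/d
t = ΔV / Q = 2551 m³ / 62.21 m³/d = 41 d

t ≈ 41 days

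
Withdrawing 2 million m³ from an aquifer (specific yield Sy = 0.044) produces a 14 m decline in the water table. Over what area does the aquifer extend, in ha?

A ≈ 325 ha

ΔV = 2 million m³ = 2 × 10^6 m³
A = ΔV / (Sy × Δh) = 2 × 10^6 / (0.044 × 14) = 3.247 × 10^6 m²
A = 3.247 × 10^6 m² = 324.7 ha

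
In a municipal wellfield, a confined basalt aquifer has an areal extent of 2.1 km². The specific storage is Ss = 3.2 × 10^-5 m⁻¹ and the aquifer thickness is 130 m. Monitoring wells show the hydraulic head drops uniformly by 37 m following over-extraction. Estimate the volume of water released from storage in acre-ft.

ΔV ≈ 262 acre-ft

S = Ss × b = 3.2 × 10^-5 m⁻¹ × 130 m = 4.16 × 10^-3
A = 2.1 km² = 2.1 × 10^6 m²
ΔV = S × A × Δh = 0.00416 × 2.1 × 10^6 m² × 37 m = 3.232 × 10^5 m³
ΔV = 3.232 × 10^5 m³ = 262 acre-ft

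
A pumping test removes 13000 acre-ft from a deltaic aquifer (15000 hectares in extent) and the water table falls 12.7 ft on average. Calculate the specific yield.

Sy ≈ 0.028

A = 15000 hectares = 1.5 × 10^8 m²
Δh = 12.7 ft = 3.871 m
ΔV = 13000 acre-ft = 1.604 × 10^7 m³
Sy = ΔV / (A × Δh) = 1.604 × 10^7 m³ / (1.5 × 10^8 m² × 3.871 m) = 0.02762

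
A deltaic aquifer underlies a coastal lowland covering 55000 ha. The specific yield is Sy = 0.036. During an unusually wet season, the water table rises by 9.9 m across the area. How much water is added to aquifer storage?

ΔV ≈ 1.96 × 10^8 m³

A = 55000 ha = 5.5 × 10^8 m²
ΔV = Sy × A × Δh = 0.036 × 5.5 × 10^8 m² × 9.9 m = 1.96 × 10^8 m³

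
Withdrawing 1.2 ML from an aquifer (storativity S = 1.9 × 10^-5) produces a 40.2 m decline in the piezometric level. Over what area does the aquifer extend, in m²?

ΔV = 1.2 ML = 1200 m³
A = ΔV / (S × Δh) = 1200 / (1.9 × 10^-5 × 40.2) = 1.571 × 10^6 m²

A ≈ 1.57 × 10^6 m²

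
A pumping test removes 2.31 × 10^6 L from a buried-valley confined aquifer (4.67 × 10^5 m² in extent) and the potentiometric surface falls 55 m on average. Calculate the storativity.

S ≈ 9 × 10^-5

ΔV = 2.31 × 10^6 L = 2310 m³
S = ΔV / (A × Δh) = 2310 m³ / (4.67 × 10^5 m² × 55 m) = 8.994 × 10^-5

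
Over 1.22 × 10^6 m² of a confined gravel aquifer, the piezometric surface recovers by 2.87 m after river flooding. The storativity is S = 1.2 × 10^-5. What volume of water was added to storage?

ΔV ≈ 42 m³

ΔV = S × A × Δh = 1.2 × 10^-5 × 1.22 × 10^6 m² × 2.87 m = 42.02 m³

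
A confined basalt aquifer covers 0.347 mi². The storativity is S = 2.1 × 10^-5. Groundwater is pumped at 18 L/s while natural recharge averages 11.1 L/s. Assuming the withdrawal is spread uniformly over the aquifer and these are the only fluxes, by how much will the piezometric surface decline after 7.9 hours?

Δh ≈ 10.4 m

A = 0.347 mi² = 8.987 × 10^5 m²
Net abstraction = 18 − 11.1 = 6.9 L/s
Q_net = 6.9 L/s = 596.2 m³/d
t = 7.9 hours = 0.3292 d
ΔV = Q × t = 596.2 m³/d × 0.3292 d = 196.2 m³
Δh = ΔV / (S × A) = 196.2 / (2.1 × 10^-5 × 8.987 × 10^5) = 10.4 m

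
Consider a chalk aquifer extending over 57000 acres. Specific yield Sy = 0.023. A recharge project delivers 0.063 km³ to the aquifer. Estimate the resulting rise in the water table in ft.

Δh ≈ 39 ft

A = 57000 acres = 2.307 × 10^8 m²
ΔV = 0.063 km³ = 6.3 × 10^7 m³
Δh = ΔV / (Sy × A) = 6.3 × 10^7 m³ / (0.023 × 2.307 × 10^8 m²) = 11.87 m
Δh = 11.87 m = 38.96 ft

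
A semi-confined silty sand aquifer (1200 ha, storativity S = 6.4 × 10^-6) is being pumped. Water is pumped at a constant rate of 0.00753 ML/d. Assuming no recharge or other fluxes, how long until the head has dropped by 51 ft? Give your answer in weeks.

t ≈ 22.6 weeks

A = 1200 ha = 1.2 × 10^7 m²
Δh = 51 ft = 15.54 m
ΔV = S × A × Δh = 6.4 × 10^-6 × 1.2 × 10^7 × 15.54 = 1194 m³
Q = 0.00753 ML/d = 7.53 m³/d
t = ΔV / Q = 1194 m³ / 7.53 m³/d = 158.5 d
t = 158.5 d ≈ 22.65 weeks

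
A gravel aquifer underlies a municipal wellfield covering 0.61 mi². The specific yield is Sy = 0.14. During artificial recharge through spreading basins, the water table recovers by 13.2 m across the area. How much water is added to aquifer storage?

ΔV ≈ 2.92 × 10^6 m³

A = 0.61 mi² = 1.58 × 10^6 m²
ΔV = Sy × A × Δh = 0.14 × 1.58 × 10^6 m² × 13.2 m = 2.92 × 10^6 m³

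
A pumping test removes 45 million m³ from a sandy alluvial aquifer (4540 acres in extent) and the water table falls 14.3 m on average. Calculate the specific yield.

A = 4540 acres = 1.837 × 10^7 m²
ΔV = 45 million m³ = 4.5 × 10^7 m³
Sy = ΔV / (A × Δh) = 4.5 × 10^7 m³ / (1.837 × 10^7 m² × 14.3 m) = 0.1713

Sy ≈ 0.17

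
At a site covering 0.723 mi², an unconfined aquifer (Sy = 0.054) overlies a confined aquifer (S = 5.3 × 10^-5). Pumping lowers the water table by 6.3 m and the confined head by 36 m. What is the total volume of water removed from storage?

ΔV ≈ 6.41 × 10^5 m³

A = 0.723 mi² = 1.873 × 10^6 m²
Unconfined: ΔV_u = Sy × A × Δh_u = 0.054 × 1.873 × 10^6 × 6.3 = 6.37 × 10^5 m³
Confined: ΔV_c = S × A × Δh_c = 5.3 × 10^-5 × 1.873 × 10^6 × 36 = 3573 m³
Total ΔV = 6.37 × 10^5 + 3573 = 6.406 × 10^5 m³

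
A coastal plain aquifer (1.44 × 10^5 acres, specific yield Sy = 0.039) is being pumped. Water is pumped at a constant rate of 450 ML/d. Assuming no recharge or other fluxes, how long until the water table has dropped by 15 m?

A = 1.44 × 10^5 acres = 5.827 × 10^8 m²
ΔV = Sy × A × Δh = 0.039 × 5.827 × 10^8 × 15 = 3.409 × 10^8 m³
Q = 450 ML/d = 4.5 × 10^5 m³/d
t = ΔV / Q = 3.409 × 10^8 m³ / 4.5 × 10^5 m³/d = 757.6 d

t ≈ 758 days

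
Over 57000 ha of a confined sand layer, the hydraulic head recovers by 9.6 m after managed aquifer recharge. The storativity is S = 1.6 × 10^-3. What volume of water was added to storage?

ΔV ≈ 8.76 × 10^6 m³

A = 57000 ha = 5.7 × 10^8 m²
ΔV = S × A × Δh = 0.0016 × 5.7 × 10^8 m² × 9.6 m = 8.755 × 10^6 m³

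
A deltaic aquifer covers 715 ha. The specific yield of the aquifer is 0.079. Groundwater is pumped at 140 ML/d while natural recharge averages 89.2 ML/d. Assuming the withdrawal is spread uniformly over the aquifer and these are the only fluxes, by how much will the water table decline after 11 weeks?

A = 715 ha = 7.15 × 10^6 m²
Net abstraction = 140 − 89.2 = 50.8 ML/d
Q_net = 50.8 ML/d = 50800 m³/d
t = 11 weeks = 77 d
ΔV = Q × t = 50800 m³/d × 77 d = 3.912 × 10^6 m³
Δh = ΔV / (Sy × A) = 3.912 × 10^6 / (0.079 × 7.15 × 10^6) = 6.925 m

Δh ≈ 6.93 m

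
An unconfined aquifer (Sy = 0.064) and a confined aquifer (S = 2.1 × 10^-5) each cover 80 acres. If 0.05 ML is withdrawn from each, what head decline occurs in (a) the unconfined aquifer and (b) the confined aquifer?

Δh_u ≈ 0.00241 m; Δh_c ≈ 7.35 m

A = 80 acres = 3.237 × 10^5 m²
ΔV = 0.05 ML = 50 m³
Unconfined: Δh_u = ΔV/(Sy·A) = 50/(0.064 × 3.237 × 10^5) = 0.002413 m
Confined: Δh_c = ΔV/(S·A) = 50/(2.1 × 10^-5 × 3.237 × 10^5) = 7.354 m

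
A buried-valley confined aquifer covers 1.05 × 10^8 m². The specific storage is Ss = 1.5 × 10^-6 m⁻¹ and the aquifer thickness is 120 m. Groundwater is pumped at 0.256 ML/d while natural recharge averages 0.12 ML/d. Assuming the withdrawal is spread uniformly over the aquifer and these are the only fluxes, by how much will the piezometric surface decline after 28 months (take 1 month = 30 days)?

S = Ss × b = 1.5 × 10^-6 m⁻¹ × 120 m = 1.8 × 10^-4
Net abstraction = 0.256 − 0.12 = 0.136 ML/d
Q_net = 0.136 ML/d = 136 m³/d
t = 28 months = 840 d
ΔV = Q × t = 136 m³/d × 840 d = 1.142 × 10^5 m³
Δh = ΔV / (S × A) = 1.142 × 10^5 / (1.8 × 10^-4 × 1.05 × 10^8) = 6.044 m

Δh ≈ 6.04 m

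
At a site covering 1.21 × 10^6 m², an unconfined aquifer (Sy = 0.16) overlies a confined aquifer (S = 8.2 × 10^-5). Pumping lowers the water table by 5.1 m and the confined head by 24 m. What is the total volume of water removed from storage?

ΔV ≈ 9.9 × 10^5 m³

Unconfined: ΔV_u = Sy × A × Δh_u = 0.16 × 1.21 × 10^6 × 5.1 = 9.874 × 10^5 m³
Confined: ΔV_c = S × A × Δh_c = 8.2 × 10^-5 × 1.21 × 10^6 × 24 = 2381 m³
Total ΔV = 9.874 × 10^5 + 2381 = 9.897 × 10^5 m³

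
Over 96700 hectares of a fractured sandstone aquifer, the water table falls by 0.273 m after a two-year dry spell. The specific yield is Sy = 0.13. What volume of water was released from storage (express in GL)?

ΔV ≈ 34.3 GL

A = 96700 hectares = 9.67 × 10^8 m²
ΔV = Sy × A × Δh = 0.13 × 9.67 × 10^8 m² × 0.273 m = 3.432 × 10^7 m³
ΔV = 3.432 × 10^7 m³ = 34.32 GL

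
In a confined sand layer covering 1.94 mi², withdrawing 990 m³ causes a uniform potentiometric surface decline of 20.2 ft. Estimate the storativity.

A = 1.94 mi² = 5.025 × 10^6 m²
Δh = 20.2 ft = 6.157 m
S = ΔV / (A × Δh) = 990 m³ / (5.025 × 10^6 m² × 6.157 m) = 3.2 × 10^-5

S ≈ 3.2 × 10^-5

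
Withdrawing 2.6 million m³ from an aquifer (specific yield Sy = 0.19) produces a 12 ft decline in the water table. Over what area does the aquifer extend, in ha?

Δh = 12 ft = 3.658 m
ΔV = 2.6 million m³ = 2.6 × 10^6 m³
A = ΔV / (Sy × Δh) = 2.6 × 10^6 / (0.19 × 3.658) = 3.741 × 10^6 m²
A = 3.741 × 10^6 m² = 374.1 ha

A ≈ 374 ha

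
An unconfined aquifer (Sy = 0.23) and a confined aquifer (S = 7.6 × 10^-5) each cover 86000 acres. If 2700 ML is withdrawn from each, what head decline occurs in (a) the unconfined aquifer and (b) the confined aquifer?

Δh_u ≈ 0.0337 m; Δh_c ≈ 102 m

A = 86000 acres = 3.48 × 10^8 m²
ΔV = 2700 ML = 2.7 × 10^6 m³
Unconfined: Δh_u = ΔV/(Sy·A) = 2.7 × 10^6/(0.23 × 3.48 × 10^8) = 0.03373 m
Confined: Δh_c = ΔV/(S·A) = 2.7 × 10^6/(7.6 × 10^-5 × 3.48 × 10^8) = 102.1 m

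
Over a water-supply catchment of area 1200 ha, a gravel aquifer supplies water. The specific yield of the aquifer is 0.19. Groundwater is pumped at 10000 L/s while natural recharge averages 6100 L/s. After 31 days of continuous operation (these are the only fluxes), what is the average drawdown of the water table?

Δh ≈ 4.58 m

A = 1200 ha = 1.2 × 10^7 m²
Net abstraction = 10000 − 6100 = 3900 L/s
Q_net = 3900 L/s = 3.37 × 10^5 m³/d
ΔV = Q × t = 3.37 × 10^5 m³/d × 31 d = 1.045 × 10^7 m³
Δh = ΔV / (Sy × A) = 1.045 × 10^7 / (0.19 × 1.2 × 10^7) = 4.581 m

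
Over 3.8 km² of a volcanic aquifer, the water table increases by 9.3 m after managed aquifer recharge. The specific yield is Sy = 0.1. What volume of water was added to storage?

ΔV ≈ 3.53 × 10^6 m³

A = 3.8 km² = 3.8 × 10^6 m²
ΔV = Sy × A × Δh = 0.1 × 3.8 × 10^6 m² × 9.3 m = 3.534 × 10^6 m³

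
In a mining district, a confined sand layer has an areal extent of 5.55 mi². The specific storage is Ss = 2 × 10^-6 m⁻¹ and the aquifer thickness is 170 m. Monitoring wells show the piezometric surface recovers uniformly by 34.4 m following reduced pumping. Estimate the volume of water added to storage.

S = Ss × b = 2 × 10^-6 m⁻¹ × 170 m = 3.4 × 10^-4
A = 5.55 mi² = 1.437 × 10^7 m²
ΔV = S × A × Δh = 3.4 × 10^-4 × 1.437 × 10^7 m² × 34.4 m = 1.681 × 10^5 m³

ΔV ≈ 1.68 × 10^5 m³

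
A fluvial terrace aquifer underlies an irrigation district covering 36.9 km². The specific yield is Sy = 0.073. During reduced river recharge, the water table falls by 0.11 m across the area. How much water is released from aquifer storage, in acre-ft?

A = 36.9 km² = 3.69 × 10^7 m²
ΔV = Sy × A × Δh = 0.073 × 3.69 × 10^7 m² × 0.11 m = 2.963 × 10^5 m³
ΔV = 2.963 × 10^5 m³ = 240.2 acre-ft

ΔV ≈ 240 acre-ft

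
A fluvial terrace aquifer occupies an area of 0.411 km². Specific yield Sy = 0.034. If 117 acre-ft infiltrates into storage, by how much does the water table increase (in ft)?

A = 0.411 km² = 4.11 × 10^5 m²
ΔV = 117 acre-ft = 1.443 × 10^5 m³
Δh = ΔV / (Sy × A) = 1.443 × 10^5 m³ / (0.034 × 4.11 × 10^5 m²) = 10.33 m
Δh = 10.33 m = 33.88 ft

Δh ≈ 33.9 ft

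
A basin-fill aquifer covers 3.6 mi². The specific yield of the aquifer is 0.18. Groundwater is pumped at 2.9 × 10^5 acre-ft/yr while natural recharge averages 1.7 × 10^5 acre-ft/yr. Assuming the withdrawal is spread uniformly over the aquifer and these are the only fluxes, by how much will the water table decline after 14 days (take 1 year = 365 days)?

A = 3.6 mi² = 9.324 × 10^6 m²
Net abstraction = 2.9 × 10^5 − 1.7 × 10^5 = 1.2 × 10^5 acre-ft/yr
Q_net = 1.2 × 10^5 acre-ft/yr = 4.055 × 10^5 m³/d
ΔV = Q × t = 4.055 × 10^5 m³/d × 14 d = 5.677 × 10^6 m³
Δh = ΔV / (Sy × A) = 5.677 × 10^6 / (0.18 × 9.324 × 10^6) = 3.383 m

Δh ≈ 3.38 m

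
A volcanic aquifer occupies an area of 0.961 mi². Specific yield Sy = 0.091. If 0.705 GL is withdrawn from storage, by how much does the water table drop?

Δh ≈ 3.11 m

A = 0.961 mi² = 2.489 × 10^6 m²
ΔV = 0.705 GL = 7.05 × 10^5 m³
Δh = ΔV / (Sy × A) = 7.05 × 10^5 m³ / (0.091 × 2.489 × 10^6 m²) = 3.113 m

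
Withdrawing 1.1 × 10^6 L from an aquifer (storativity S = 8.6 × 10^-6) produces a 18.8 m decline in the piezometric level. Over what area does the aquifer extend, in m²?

ΔV = 1.1 × 10^6 L = 1100 m³
A = ΔV / (S × Δh) = 1100 / (8.6 × 10^-6 × 18.8) = 6.804 × 10^6 m²

A ≈ 6.8 × 10^6 m²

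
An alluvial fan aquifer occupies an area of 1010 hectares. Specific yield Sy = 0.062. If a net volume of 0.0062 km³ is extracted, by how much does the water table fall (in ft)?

Δh ≈ 32.5 ft

A = 1010 hectares = 1.01 × 10^7 m²
ΔV = 0.0062 km³ = 6.2 × 10^6 m³
Δh = ΔV / (Sy × A) = 6.2 × 10^6 m³ / (0.062 × 1.01 × 10^7 m²) = 9.901 m
Δh = 9.901 m = 32.48 ft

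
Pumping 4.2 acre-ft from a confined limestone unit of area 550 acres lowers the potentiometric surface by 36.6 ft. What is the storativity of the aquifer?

A = 550 acres = 2.226 × 10^6 m²
Δh = 36.6 ft = 11.16 m
ΔV = 4.2 acre-ft = 5181 m³
S = ΔV / (A × Δh) = 5181 m³ / (2.226 × 10^6 m² × 11.16 m) = 2.086 × 10^-4

S ≈ 2.1 × 10^-4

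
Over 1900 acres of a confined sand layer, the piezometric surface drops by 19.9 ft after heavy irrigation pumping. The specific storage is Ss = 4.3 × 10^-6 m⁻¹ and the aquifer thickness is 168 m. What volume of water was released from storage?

S = Ss × b = 4.3 × 10^-6 m⁻¹ × 168 m = 7.224 × 10^-4
A = 1900 acres = 7.689 × 10^6 m²
Δh = 19.9 ft = 6.066 m
ΔV = S × A × Δh = 7.224 × 10^-4 × 7.689 × 10^6 m² × 6.066 m = 33690 m³

ΔV ≈ 33700 m³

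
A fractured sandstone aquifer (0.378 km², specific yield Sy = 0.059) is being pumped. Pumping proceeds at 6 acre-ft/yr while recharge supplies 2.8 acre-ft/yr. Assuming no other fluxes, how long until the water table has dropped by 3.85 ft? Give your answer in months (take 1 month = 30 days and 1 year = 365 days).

t ≈ 80.7 months

A = 0.378 km² = 3.78 × 10^5 m²
Δh = 3.85 ft = 1.173 m
ΔV = Sy × A × Δh = 0.059 × 3.78 × 10^5 × 1.173 = 26170 m³
Net withdrawal = 6 − 2.8 = 3.2 acre-ft/yr = 10.81 m³/d
t = ΔV / Q = 26170 m³ / 10.81 m³/d = 2420 d
t = 2420 d ≈ 80.67 months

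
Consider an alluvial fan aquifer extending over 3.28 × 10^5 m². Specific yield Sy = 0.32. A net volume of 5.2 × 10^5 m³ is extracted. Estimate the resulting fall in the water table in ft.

Δh ≈ 16.3 ft

Δh = ΔV / (Sy × A) = 5.2 × 10^5 m³ / (0.32 × 3.28 × 10^5 m²) = 4.954 m
Δh = 4.954 m = 16.25 ft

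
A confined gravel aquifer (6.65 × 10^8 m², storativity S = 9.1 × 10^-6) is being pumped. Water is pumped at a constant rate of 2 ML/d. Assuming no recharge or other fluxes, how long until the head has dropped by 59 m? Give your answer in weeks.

ΔV = S × A × Δh = 9.1 × 10^-6 × 6.65 × 10^8 × 59 = 3.57 × 10^5 m³
Q = 2 ML/d = 2000 m³/d
t = ΔV / Q = 3.57 × 10^5 m³ / 2000 m³/d = 178.5 d
t = 178.5 d ≈ 25.5 weeks

t ≈ 25.5 weeks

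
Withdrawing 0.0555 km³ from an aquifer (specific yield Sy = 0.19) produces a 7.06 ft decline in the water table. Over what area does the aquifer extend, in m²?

A ≈ 1.36 × 10^8 m²

Δh = 7.06 ft = 2.152 m
ΔV = 0.0555 km³ = 5.55 × 10^7 m³
A = ΔV / (Sy × Δh) = 5.55 × 10^7 / (0.19 × 2.152) = 1.357 × 10^8 m²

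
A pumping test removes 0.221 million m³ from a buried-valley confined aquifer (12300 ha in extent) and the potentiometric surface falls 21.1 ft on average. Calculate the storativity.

A = 12300 ha = 1.23 × 10^8 m²
Δh = 21.1 ft = 6.431 m
ΔV = 0.221 million m³ = 2.21 × 10^5 m³
S = ΔV / (A × Δh) = 2.21 × 10^5 m³ / (1.23 × 10^8 m² × 6.431 m) = 2.794 × 10^-4

S ≈ 2.8 × 10^-4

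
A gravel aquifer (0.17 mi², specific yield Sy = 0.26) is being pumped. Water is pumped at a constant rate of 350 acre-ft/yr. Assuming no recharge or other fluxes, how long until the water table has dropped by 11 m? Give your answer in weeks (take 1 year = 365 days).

t ≈ 152 weeks

A = 0.17 mi² = 4.403 × 10^5 m²
ΔV = Sy × A × Δh = 0.26 × 4.403 × 10^5 × 11 = 1.259 × 10^6 m³
Q = 350 acre-ft/yr = 1183 m³/d
t = ΔV / Q = 1.259 × 10^6 m³ / 1183 m³/d = 1065 d
t = 1065 d ≈ 152.1 weeks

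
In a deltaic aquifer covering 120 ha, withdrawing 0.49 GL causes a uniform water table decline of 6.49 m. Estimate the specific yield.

A = 120 ha = 1.2 × 10^6 m²
ΔV = 0.49 GL = 4.9 × 10^5 m³
Sy = ΔV / (A × Δh) = 4.9 × 10^5 m³ / (1.2 × 10^6 m² × 6.49 m) = 0.06292

Sy ≈ 0.063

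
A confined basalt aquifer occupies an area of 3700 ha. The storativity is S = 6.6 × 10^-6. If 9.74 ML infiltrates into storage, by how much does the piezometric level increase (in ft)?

A = 3700 ha = 3.7 × 10^7 m²
ΔV = 9.74 ML = 9740 m³
Δh = ΔV / (S × A) = 9740 m³ / (6.6 × 10^-6 × 3.7 × 10^7 m²) = 39.89 m
Δh = 39.89 m = 130.9 ft

Δh ≈ 131 ft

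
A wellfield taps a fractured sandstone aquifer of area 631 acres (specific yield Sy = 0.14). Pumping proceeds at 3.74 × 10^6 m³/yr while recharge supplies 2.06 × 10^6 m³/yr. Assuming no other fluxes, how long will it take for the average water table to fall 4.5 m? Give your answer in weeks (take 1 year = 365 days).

t ≈ 49.9 weeks

A = 631 acres = 2.554 × 10^6 m²
ΔV = Sy × A × Δh = 0.14 × 2.554 × 10^6 × 4.5 = 1.609 × 10^6 m³
Net withdrawal = 3.74 × 10^6 − 2.06 × 10^6 = 1.68 × 10^6 m³/yr = 4603 m³/d
t = ΔV / Q = 1.609 × 10^6 m³ / 4603 m³/d = 349.5 d
t = 349.5 d ≈ 49.93 weeks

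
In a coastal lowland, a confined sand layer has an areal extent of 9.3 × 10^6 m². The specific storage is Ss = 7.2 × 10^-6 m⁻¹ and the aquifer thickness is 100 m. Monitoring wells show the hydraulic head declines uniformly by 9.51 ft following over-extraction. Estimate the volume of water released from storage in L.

ΔV ≈ 1.94 × 10^7 L

S = Ss × b = 7.2 × 10^-6 m⁻¹ × 100 m = 7.2 × 10^-4
Δh = 9.51 ft = 2.899 m
ΔV = S × A × Δh = 7.2 × 10^-4 × 9.3 × 10^6 m² × 2.899 m = 19410 m³
ΔV = 19410 m³ = 1.941 × 10^7 L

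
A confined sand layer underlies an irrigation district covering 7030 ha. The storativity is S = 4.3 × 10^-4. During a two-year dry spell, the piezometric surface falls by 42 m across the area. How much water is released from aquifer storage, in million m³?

A = 7030 ha = 7.03 × 10^7 m²
ΔV = S × A × Δh = 4.3 × 10^-4 × 7.03 × 10^7 m² × 42 m = 1.27 × 10^6 m³
ΔV = 1.27 × 10^6 m³ = 1.27 million m³

ΔV ≈ 1.27 million m³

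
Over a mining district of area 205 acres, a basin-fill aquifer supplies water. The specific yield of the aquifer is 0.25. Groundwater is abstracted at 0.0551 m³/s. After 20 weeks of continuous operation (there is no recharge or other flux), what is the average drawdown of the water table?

Δh ≈ 3.21 m

A = 205 acres = 8.296 × 10^5 m²
Q = 0.0551 m³/s = 4761 m³/d
t = 20 weeks = 140 d
ΔV = Q × t = 4761 m³/d × 140 d = 6.665 × 10^5 m³
Δh = ΔV / (Sy × A) = 6.665 × 10^5 / (0.25 × 8.296 × 10^5) = 3.214 m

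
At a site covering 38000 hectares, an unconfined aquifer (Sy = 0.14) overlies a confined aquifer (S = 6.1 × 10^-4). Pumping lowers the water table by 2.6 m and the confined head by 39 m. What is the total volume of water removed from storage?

ΔV ≈ 1.47 × 10^8 m³

A = 38000 hectares = 3.8 × 10^8 m²
Unconfined: ΔV_u = Sy × A × Δh_u = 0.14 × 3.8 × 10^8 × 2.6 = 1.383 × 10^8 m³
Confined: ΔV_c = S × A × Δh_c = 6.1 × 10^-4 × 3.8 × 10^8 × 39 = 9.04 × 10^6 m³
Total ΔV = 1.383 × 10^8 + 9.04 × 10^6 = 1.474 × 10^8 m³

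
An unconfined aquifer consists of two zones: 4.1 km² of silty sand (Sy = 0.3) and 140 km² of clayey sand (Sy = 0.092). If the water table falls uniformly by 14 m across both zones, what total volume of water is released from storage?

A₁ = 4.1 km² = 4.1 × 10^6 m²; A₂ = 140 km² = 1.4 × 10^8 m²
ΔV₁ = 0.3 × 4.1 × 10^6 × 14 = 1.722 × 10^7 m³
ΔV₂ = 0.092 × 1.4 × 10^8 × 14 = 1.803 × 10^8 m³
ΔV = ΔV₁ + ΔV₂ = 1.975 × 10^8 m³

ΔV ≈ 1.98 × 10^8 m³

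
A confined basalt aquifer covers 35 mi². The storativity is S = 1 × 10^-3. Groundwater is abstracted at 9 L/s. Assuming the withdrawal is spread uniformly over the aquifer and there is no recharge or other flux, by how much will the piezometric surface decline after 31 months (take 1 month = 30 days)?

A = 35 mi² = 9.065 × 10^7 m²
Q = 9 L/s = 777.6 m³/d
t = 31 months = 930 d
ΔV = Q × t = 777.6 m³/d × 930 d = 7.232 × 10^5 m³
Δh = ΔV / (S × A) = 7.232 × 10^5 / (0.001 × 9.065 × 10^7) = 7.978 m

Δh ≈ 7.98 m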